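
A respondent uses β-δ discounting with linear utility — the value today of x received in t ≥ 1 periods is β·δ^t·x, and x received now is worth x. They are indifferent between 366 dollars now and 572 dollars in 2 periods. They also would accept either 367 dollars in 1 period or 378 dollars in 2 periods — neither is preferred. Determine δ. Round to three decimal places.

The second indifference involves only future payoffs, so β cancels: β·δ^1·367 = β·δ^2·378, giving δ = 367/378 = 0.97090.

δ ≈ 0.971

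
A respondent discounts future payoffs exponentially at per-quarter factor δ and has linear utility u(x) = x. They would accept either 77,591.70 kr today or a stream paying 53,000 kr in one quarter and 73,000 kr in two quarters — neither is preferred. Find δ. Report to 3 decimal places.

δ ≈ 0.730

Present value of the stream is 53000·δ + 73000·δ². Indifference gives 53000δ + 73000δ² = 77591.70.
That is, 73000δ² + 53000δ − 77591.70 = 0, a quadratic in δ.
The positive root is δ = [−53000 + √(53000² + 4·73000·77591.70)] / (2·73000) = (−53000 + 159580.000)/146000 ≈ 0.730.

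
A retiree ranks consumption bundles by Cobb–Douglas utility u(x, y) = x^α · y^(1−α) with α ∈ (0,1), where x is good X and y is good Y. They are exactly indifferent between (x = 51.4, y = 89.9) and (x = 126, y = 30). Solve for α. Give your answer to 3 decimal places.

α ≈ 0.550

Indifference: 51.4^α · 89.9^(1−α) = 126^α · 30^(1−α).
Taking logs: α·ln 51.4 + (1−α)·ln 89.9 = α·ln 126 + (1−α)·ln 30, i.e. α·-0.896644 = (1−α)·-1.097501.
Thus α·(-1.994145) = -1.097501, so α = -1.097501/-1.994145 ≈ 0.550.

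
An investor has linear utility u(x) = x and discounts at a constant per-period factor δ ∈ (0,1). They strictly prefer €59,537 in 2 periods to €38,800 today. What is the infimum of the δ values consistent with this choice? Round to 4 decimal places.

δ > 0.8073

Comparing present values: 38800 < δ^2·59537.
So δ^2 > 38800/59537 = 0.65170; taking the square root of both positive sides preserves the inequality.
δ > (38800/59537)^(1/2) ≈ 0.8073.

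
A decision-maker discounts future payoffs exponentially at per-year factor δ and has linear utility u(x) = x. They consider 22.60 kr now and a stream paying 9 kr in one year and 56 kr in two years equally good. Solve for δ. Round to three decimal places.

The stream is worth 9δ + 56δ² today, so 9δ + 56δ² = 22.60.
Rearranged: 56δ² + 9δ − 22.60 = 0.
The positive root is δ = [−9 + √(9² + 4·56·22.60)] / (2·56) = (−9 + 71.718)/112 ≈ 0.560.

δ ≈ 0.560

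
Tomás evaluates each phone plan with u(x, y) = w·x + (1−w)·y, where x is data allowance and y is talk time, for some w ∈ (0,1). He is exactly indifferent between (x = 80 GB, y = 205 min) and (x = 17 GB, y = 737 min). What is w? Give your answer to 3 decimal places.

w = 0.894

Equating utilities: w·80 + (1−w)·205 = w·17 + (1−w)·737.
Rearranging, 63·w − 532·(1−w) = 0.
So w/(1−w) = 532/63 = 8.4444, giving w = 532/(63+532) = 0.894.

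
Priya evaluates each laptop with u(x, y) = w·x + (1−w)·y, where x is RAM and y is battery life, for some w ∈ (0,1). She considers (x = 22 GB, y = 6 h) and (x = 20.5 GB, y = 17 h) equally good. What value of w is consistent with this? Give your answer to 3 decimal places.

u(22,6) = u(20.5,17) means w·22 + (1−w)·6 = w·20.5 + (1−w)·17.
w·(22−20.5) = (1−w)·(17−6), i.e. w·1.5 = (1−w)·11.
So w/(1−w) = 11/1.5 = 7.3333, giving w = 11/(1.5+11) = 0.880.

w = 0.880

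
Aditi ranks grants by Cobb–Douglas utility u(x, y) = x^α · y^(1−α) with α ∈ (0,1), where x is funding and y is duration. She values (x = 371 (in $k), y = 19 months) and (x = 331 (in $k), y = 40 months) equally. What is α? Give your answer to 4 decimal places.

α ≈ 0.8671

The Cobb–Douglas utilities coincide, so 371^α·19^(1−α) = 331^α·40^(1−α).
Taking logs: α·ln 371 + (1−α)·ln 19 = α·ln 331 + (1−α)·ln 40, i.e. α·0.1140837 = (1−α)·0.7444405.
With A = 0.1140837 and B = 0.7444405: α·A = (1−α)·B, so α = B/(A+B) = 0.7444405/0.8585242 ≈ 0.8671.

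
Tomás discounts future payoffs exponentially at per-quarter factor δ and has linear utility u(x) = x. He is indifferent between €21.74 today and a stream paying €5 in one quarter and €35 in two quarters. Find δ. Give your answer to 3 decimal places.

δ ≈ 0.720

The stream is worth 5δ + 35δ² today, so 5δ + 35δ² = 21.74.
So 35δ² + 5δ − 21.74 = 0.
δ = (−5 + √(5² + 4·35·21.74)) / (2·35) = (−5 + √3068.60) / 70 ≈ 0.720.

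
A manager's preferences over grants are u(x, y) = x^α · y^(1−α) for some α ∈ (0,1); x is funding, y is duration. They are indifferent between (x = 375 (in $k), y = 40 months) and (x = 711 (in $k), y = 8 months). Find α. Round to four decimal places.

The Cobb–Douglas utilities coincide, so 375^α·40^(1−α) = 711^α·8^(1−α).
Rearrange to (375/711)^α = (8/40)^(1−α) and take logs: α·-0.6397464 = (1−α)·-1.6094379.
With A = -0.6397464 and B = -1.6094379: α·A = (1−α)·B, so α = B/(A+B) = -1.6094379/-2.2491843 ≈ 0.7156.

α ≈ 0.7156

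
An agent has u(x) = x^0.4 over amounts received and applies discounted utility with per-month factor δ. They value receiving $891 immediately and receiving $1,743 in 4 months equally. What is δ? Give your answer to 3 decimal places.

δ ≈ 0.935

Indifference means u(891) = δ^4 · u(1743), so δ^4 = u(891)/u(1743).
With u(x) = x^0.4: δ^4 = 891^0.4/1743^0.4 = (891/1743)^0.4 = 0.76460.
So δ = 0.76460^(1/4) ≈ 0.935.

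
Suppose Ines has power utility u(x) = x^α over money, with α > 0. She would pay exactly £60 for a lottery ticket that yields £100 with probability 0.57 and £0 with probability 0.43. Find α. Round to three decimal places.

The lottery's expected utility is 0.57·u(100) + 0.43·u(0) = 0.57·100^α (since u(0) = 0 for α > 0).
Equating: 60^α = 0.57·100^α, i.e. 0.6000^α = 0.57.
Taking logs: α·ln(60/100) = ln(0.57), so α = -0.562119 / -0.510826 ≈ 1.100.

α ≈ 1.100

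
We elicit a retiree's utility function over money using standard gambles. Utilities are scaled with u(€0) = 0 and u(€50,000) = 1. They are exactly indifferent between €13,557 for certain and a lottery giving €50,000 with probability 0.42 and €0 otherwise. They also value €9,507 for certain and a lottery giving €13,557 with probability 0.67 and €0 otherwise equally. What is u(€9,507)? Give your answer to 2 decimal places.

The first gamble pins u(€13,557): it must equal 0.42·1 + 0.58·0 = 0.42.
The second indifference gives u(€9,507) = 0.67·u(€13,557) + 0.33·u(€0) = 0.67·0.42 + 0.33·0.00 = 0.2814.

0.28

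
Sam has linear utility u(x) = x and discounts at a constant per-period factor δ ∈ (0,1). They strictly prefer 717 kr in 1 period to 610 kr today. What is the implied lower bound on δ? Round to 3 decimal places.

δ > 0.851

Comparing present values: 610 < δ·717.
So δ > 610/717 = 0.85077.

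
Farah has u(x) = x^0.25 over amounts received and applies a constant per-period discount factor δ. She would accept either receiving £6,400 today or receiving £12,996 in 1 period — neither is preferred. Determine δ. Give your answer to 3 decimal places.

δ ≈ 0.838

Equating discounted utilities: u(6400) = δ·u(12996) ⇒ δ = u(6400)/u(12996).
Since u(x) = x^0.25, δ = (6400/12996)^0.25 = 0.49246^0.25 = 0.83771.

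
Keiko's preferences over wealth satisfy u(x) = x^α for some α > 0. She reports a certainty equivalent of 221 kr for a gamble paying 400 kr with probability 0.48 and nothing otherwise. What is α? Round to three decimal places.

α ≈ 1.237

EU(lottery) = 0.48·400^α + 0.52·0 = 0.48·400^α.
Indifference: 221^α = 0.48·400^α, so (221/400)^α = 0.48.
α = ln(0.48) / ln(221/400) = -0.733969/-0.593302 ≈ 1.237.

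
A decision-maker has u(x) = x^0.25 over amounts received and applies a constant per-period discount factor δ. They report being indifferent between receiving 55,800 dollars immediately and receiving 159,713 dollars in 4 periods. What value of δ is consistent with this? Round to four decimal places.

δ ≈ 0.9364

Indifference means u(55800) = δ^4 · u(159713), so δ^4 = u(55800)/u(159713).
Since u(x) = x^0.25, δ^4 = (55800/159713)^0.25 = 0.34938^0.25 = 0.76882.
So δ = 0.76882^(1/4) ≈ 0.9364.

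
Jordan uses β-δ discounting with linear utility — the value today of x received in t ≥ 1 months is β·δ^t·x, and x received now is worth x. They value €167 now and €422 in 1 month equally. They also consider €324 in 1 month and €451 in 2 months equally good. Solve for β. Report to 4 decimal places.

β ≈ 0.5509

Both payoffs in the second observation are in the future, so β drops out: δ^1·324 = δ^2·451 ⇒ δ = 324/451 = 0.71840.
Substituting δ into 167 = β·δ·422: β = 167/(303.166) ≈ 0.5509.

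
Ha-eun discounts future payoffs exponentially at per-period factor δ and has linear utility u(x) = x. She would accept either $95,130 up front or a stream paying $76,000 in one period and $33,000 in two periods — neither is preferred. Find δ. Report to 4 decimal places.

δ ≈ 0.9000

Equating present values: 95130 = 76000δ + 33000δ².
That is, 33000δ² + 76000δ − 95130 = 0, a quadratic in δ.
δ = (−76000 + √(76000² + 4·33000·95130)) / (2·33000) = (−76000 + √18333160000.00) / 66000 ≈ 0.9000.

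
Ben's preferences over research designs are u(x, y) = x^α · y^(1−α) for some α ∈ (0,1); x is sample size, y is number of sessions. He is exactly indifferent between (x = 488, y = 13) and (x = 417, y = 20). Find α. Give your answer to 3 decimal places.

α ≈ 0.733

The Cobb–Douglas utilities coincide, so 488^α·13^(1−α) = 417^α·20^(1−α).
Rearrange to (488/417)^α = (20/13)^(1−α) and take logs: α·0.157229 = (1−α)·0.430783.
So α/(1−α) = (0.430783)/(0.157229) = 2.739844, and α = 2.739844/3.739844 ≈ 0.733.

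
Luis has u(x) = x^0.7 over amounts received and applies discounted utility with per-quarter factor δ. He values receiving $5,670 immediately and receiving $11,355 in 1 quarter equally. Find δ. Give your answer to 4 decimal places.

δ ≈ 0.6150

Indifference means u(5670) = δ · u(11355), so δ = u(5670)/u(11355).
Since u(x) = x^0.7, δ = (5670/11355)^0.7 = 0.49934^0.7 = 0.61500.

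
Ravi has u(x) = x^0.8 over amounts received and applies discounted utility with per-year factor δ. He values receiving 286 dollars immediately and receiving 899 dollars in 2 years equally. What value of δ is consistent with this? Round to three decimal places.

δ ≈ 0.632

The payoff in 2 years is discounted by δ^2, so u(286) = δ^2·u(899) and δ^2 = u(286)/u(899).
With u(x) = x^0.8: δ^2 = 286^0.8/899^0.8 = (286/899)^0.8 = 0.40002.
So δ = 0.40002^(1/2) ≈ 0.632.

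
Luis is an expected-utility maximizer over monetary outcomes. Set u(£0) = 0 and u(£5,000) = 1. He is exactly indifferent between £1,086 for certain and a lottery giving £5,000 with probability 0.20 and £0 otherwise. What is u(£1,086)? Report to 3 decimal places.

The indifference gives u(£1,086) = 0.20·u(£5,000) + 0.80·u(£0) = 0.20·1 + 0.80·0 = 0.20.

0.200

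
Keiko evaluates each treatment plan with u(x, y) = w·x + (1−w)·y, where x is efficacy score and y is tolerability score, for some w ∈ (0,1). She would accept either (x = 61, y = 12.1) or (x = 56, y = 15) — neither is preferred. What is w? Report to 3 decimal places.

w = 0.367

Equating utilities: w·61 + (1−w)·12.1 = w·56 + (1−w)·15.
Rearranging, 5·w − 2.9·(1−w) = 0.
So w/(1−w) = 2.9/5 = 0.5800, giving w = 2.9/(5+2.9) = 0.367.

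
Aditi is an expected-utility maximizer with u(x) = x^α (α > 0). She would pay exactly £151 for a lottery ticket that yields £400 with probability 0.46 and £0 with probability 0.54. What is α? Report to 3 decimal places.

α ≈ 0.797

Since u(0) = 0, the lottery's EU is 0.46·400^α.
Indifference: 151^α = 0.46·400^α, so (151/400)^α = 0.46.
Taking logs: α·ln(151/400) = ln(0.46), so α = -0.776529 / -0.974185 ≈ 0.797.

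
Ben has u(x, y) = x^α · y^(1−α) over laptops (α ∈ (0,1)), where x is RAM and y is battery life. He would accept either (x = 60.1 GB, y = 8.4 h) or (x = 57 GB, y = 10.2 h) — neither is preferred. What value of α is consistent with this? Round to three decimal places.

The Cobb–Douglas utilities coincide, so 60.1^α·8.4^(1−α) = 57^α·10.2^(1−α).
(60.1/57)^α = (10.2/8.4)^(1−α); take logs: α·ln(60.1/57) = (1−α)·ln(10.2/8.4), i.e. α·0.052959 = (1−α)·0.194156.
With A = 0.052959 and B = 0.194156: α·A = (1−α)·B, so α = B/(A+B) = 0.194156/0.247115 ≈ 0.786.

α ≈ 0.786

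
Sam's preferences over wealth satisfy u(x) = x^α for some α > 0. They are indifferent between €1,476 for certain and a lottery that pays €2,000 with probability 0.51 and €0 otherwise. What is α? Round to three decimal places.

EU(lottery) = 0.51·2000^α + 0.49·0 = 0.51·2000^α.
Setting u(1476) equal to that: 1476^α = 0.51·2000^α ⇒ (1476/2000)^α = 0.51.
Take logs: α = ln 0.51 / ln(1476/2000) ≈ 2.21632.

α ≈ 2.216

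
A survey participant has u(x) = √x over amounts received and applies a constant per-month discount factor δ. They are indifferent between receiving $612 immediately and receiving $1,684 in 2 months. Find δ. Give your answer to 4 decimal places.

δ ≈ 0.7764

Indifference means u(612) = δ^2 · u(1684), so δ^2 = u(612)/u(1684).
With u(x) = √x: δ^2 = √612/√1684 = √(612/1684) = 0.60284.
So δ = 0.60284^(1/2) ≈ 0.7764.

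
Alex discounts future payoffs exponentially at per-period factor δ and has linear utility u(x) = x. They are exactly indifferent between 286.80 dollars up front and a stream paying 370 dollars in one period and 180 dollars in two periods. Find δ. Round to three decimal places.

The stream is worth 370δ + 180δ² today, so 370δ + 180δ² = 286.80.
Rearranged: 180δ² + 370δ − 286.80 = 0.
The positive root is δ = [−370 + √(370² + 4·180·286.80)] / (2·180) = (−370 + 586.000)/360 ≈ 0.600.

δ ≈ 0.600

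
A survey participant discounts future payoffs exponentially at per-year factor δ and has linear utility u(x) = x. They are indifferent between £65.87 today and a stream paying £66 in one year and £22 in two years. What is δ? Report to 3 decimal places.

δ ≈ 0.790

The stream is worth 66δ + 22δ² today, so 66δ + 22δ² = 65.87.
So 22δ² + 66δ − 65.87 = 0.
δ = (−66 + √(66² + 4·22·65.87)) / (2·22) = (−66 + √10152.56) / 44 ≈ 0.790.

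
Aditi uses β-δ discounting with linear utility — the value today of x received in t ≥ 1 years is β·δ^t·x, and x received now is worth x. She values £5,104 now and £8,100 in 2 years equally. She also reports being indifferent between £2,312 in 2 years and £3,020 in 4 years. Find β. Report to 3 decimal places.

β ≈ 0.823

The second indifference involves only future payoffs, so β cancels: β·δ^2·2312 = β·δ^4·3020, giving δ^2 = 2312/3020 = 0.76556, so δ = 0.87496.
The first indifference: 5104 = β·δ^2·8100, so β = 5104/(δ^2·8100) = 5104/(0.76556·8100) ≈ 0.823.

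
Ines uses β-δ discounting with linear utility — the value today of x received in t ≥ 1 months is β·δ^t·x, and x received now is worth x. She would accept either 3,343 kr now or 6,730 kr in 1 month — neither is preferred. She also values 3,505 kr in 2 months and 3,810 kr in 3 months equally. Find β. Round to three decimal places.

From the later pair, β·δ^2·3505 = β·δ^3·3810; dividing through, δ = 3505/3810 = 0.91995.
Now use the now-vs-future pair: 3343 = β·δ·6730 gives β = 3343/(0.91995·6730) ≈ 0.540.

β ≈ 0.540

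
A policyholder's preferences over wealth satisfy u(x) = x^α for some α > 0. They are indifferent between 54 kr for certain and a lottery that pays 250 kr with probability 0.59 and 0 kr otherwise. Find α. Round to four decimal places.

The lottery's expected utility is 0.59·u(250) + 0.41·u(0) = 0.59·250^α (since u(0) = 0 for α > 0).
Setting u(54) equal to that: 54^α = 0.59·250^α ⇒ (54/250)^α = 0.59.
Taking logs: α·ln(54/250) = ln(0.59), so α = -0.5276327 / -1.5324769 ≈ 0.3443.

α ≈ 0.3443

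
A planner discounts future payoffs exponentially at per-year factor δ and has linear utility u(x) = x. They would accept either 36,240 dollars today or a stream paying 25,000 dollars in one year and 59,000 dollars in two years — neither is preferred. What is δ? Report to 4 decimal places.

Present value of the stream is 25000·δ + 59000·δ². Indifference gives 25000δ + 59000δ² = 36240.
Rearranged: 59000δ² + 25000δ − 36240 = 0.
By the quadratic formula (taking the positive root), δ = (−25000 + √9177640000.00) / 118000 ≈ 0.6000.

δ ≈ 0.6000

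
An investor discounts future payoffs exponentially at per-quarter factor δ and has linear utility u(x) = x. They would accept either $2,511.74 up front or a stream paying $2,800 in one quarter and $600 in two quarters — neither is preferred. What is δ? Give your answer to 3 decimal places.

δ ≈ 0.770

Present value of the stream is 2800·δ + 600·δ². Indifference gives 2800δ + 600δ² = 2511.74.
Rearranged: 600δ² + 2800δ − 2511.74 = 0.
By the quadratic formula (taking the positive root), δ = (−2800 + √13868176.00) / 1200 ≈ 0.770.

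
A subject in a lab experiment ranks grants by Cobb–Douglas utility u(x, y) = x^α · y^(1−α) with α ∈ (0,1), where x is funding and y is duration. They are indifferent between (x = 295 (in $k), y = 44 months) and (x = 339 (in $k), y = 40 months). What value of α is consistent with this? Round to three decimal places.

Set the two utilities equal: 295^α·44^(1−α) = 339^α·40^(1−α).
(295/339)^α = (40/44)^(1−α); take logs: α·ln(295/339) = (1−α)·ln(40/44), i.e. α·-0.139025 = (1−α)·-0.095310.
Thus α·(-0.234335) = -0.095310, so α = -0.095310/-0.234335 ≈ 0.407.

α ≈ 0.407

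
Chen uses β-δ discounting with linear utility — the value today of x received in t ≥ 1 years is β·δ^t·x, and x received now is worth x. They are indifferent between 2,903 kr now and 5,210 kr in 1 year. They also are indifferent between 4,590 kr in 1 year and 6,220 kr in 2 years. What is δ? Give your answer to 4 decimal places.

δ ≈ 0.7379

The second indifference involves only future payoffs, so β cancels: β·δ^1·4590 = β·δ^2·6220, giving δ = 4590/6220 = 0.73794.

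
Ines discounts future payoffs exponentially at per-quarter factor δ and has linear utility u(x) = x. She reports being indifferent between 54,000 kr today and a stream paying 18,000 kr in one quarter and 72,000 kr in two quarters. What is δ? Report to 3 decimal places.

The stream is worth 18000δ + 72000δ² today, so 18000δ + 72000δ² = 54000.
Rearranged: 72000δ² + 18000δ − 54000 = 0.
δ = (−18000 + √(18000² + 4·72000·54000)) / (2·72000) = (−18000 + √15876000000.00) / 144000 ≈ 0.750.

δ ≈ 0.750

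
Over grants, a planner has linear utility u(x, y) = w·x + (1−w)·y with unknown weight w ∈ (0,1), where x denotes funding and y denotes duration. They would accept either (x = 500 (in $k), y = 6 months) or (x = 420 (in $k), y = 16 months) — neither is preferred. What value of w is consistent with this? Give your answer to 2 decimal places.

Equating utilities: w·500 + (1−w)·6 = w·420 + (1−w)·16.
Collecting terms: w·80 = (1−w)·10.
So w/(1−w) = 10/80 = 0.1250, giving w = 10/(80+10) = 0.11.

w = 0.11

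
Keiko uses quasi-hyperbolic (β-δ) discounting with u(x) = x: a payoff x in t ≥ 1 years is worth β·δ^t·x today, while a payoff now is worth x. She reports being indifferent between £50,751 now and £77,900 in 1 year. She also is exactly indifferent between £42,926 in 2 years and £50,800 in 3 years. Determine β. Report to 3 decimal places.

From the later pair, β·δ^2·42926 = β·δ^3·50800; dividing through, δ = 42926/50800 = 0.84500.
Substituting δ into 50751 = β·δ·77900: β = 50751/(65825.500) ≈ 0.771.

β ≈ 0.771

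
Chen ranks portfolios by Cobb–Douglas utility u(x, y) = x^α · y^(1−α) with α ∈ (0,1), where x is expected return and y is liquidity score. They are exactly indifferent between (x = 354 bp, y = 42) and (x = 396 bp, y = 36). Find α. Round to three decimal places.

Set the two utilities equal: 354^α·42^(1−α) = 396^α·36^(1−α).
Taking logs: α·ln 354 + (1−α)·ln 42 = α·ln 396 + (1−α)·ln 36, i.e. α·-0.112117 = (1−α)·-0.154151.
Thus α·(-0.266268) = -0.154151, so α = -0.154151/-0.266268 ≈ 0.579.

α ≈ 0.579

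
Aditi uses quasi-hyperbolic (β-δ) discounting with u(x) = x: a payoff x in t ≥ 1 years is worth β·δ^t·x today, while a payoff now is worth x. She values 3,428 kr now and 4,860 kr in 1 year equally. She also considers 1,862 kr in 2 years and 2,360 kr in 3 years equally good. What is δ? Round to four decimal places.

δ ≈ 0.7890

From the later pair, β·δ^2·1862 = β·δ^3·2360; dividing through, δ = 1862/2360 = 0.78898.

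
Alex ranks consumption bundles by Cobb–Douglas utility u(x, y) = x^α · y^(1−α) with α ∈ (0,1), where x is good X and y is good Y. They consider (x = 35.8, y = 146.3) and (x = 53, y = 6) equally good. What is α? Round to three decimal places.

α ≈ 0.891

Set the two utilities equal: 35.8^α·146.3^(1−α) = 53^α·6^(1−α).
(35.8/53)^α = (6/146.3)^(1−α); take logs: α·ln(35.8/53) = (1−α)·ln(6/146.3), i.e. α·-0.392344 = (1−α)·-3.193900.
With A = -0.392344 and B = -3.193900: α·A = (1−α)·B, so α = B/(A+B) = -3.193900/-3.586244 ≈ 0.891.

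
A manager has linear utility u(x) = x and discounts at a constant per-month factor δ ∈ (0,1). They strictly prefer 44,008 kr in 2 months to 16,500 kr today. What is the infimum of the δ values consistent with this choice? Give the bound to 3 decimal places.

Comparing present values: 16500 < δ^2·44008.
Hence δ^2 > 16500/44008 = 0.37493, and x ↦ x^(1/2) is increasing on (0,∞).
δ > (16500/44008)^(1/2) ≈ 0.612.

δ > 0.612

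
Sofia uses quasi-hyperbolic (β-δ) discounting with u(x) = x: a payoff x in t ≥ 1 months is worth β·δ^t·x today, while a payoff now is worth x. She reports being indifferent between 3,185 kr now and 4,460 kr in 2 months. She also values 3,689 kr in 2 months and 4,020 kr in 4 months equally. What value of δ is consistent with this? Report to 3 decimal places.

δ ≈ 0.958

Both payoffs in the second observation are in the future, so β drops out: δ^2·3689 = δ^4·4020 ⇒ δ^2 = 3689/4020 = 0.91766, so δ = 0.95795.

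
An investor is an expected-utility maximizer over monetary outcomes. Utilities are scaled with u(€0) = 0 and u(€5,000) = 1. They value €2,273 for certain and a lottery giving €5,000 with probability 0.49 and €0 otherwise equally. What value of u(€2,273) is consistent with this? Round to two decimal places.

u(€2,273) equals the lottery's expected utility: 0.49·1 + 0.51·0 = 0.49.

0.49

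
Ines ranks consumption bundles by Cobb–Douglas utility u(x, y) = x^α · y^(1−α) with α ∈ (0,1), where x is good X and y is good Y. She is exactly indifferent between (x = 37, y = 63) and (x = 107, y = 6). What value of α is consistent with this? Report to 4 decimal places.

The Cobb–Douglas utilities coincide, so 37^α·63^(1−α) = 107^α·6^(1−α).
Taking logs: α·ln 37 + (1−α)·ln 63 = α·ln 107 + (1−α)·ln 6, i.e. α·-1.0619109 = (1−α)·-2.3513753.
With A = -1.0619109 and B = -2.3513753: α·A = (1−α)·B, so α = B/(A+B) = -2.3513753/-3.4132862 ≈ 0.6889.

α ≈ 0.6889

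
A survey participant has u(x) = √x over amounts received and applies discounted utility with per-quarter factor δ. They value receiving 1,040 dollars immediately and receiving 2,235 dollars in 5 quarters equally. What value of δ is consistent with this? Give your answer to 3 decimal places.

δ ≈ 0.926

Equating discounted utilities: u(1040) = δ^5·u(2235) ⇒ δ^5 = u(1040)/u(2235).
With u(x) = √x: δ^5 = √1040/√2235 = √(1040/2235) = 0.68215.
Hence δ = (0.68215)^(1/5) = 0.92635.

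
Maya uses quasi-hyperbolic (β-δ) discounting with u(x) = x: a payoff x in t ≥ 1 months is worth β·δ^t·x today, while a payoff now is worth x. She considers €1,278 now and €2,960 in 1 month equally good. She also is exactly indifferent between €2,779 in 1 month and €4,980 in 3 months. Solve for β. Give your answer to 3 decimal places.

β ≈ 0.578

Both payoffs in the second observation are in the future, so β drops out: δ^1·2779 = δ^3·4980 ⇒ δ^2 = 2779/4980 = 0.55803, so δ = 0.74702.
Now use the now-vs-future pair: 1278 = β·δ·2960 gives β = 1278/(0.74702·2960) ≈ 0.578.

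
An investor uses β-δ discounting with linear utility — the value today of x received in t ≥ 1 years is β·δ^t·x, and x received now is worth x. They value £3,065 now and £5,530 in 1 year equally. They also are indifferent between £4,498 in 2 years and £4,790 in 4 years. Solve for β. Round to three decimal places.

β ≈ 0.572

Both payoffs in the second observation are in the future, so β drops out: δ^2·4498 = δ^4·4790 ⇒ δ^2 = 4498/4790 = 0.93904, so δ = 0.96904.
The first indifference: 3065 = β·δ·5530, so β = 3065/(δ·5530) = 3065/(0.96904·5530) ≈ 0.572.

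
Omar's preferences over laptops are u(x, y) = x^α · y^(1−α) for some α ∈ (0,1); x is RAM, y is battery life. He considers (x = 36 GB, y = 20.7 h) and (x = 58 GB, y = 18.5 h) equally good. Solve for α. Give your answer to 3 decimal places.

α ≈ 0.191

Set the two utilities equal: 36^α·20.7^(1−α) = 58^α·18.5^(1−α).
Taking logs: α·ln 36 + (1−α)·ln 20.7 = α·ln 58 + (1−α)·ln 18.5, i.e. α·-0.476924 = (1−α)·-0.112363.
So α/(1−α) = (-0.112363)/(-0.476924) = 0.235599, and α = 0.235599/1.235599 ≈ 0.191.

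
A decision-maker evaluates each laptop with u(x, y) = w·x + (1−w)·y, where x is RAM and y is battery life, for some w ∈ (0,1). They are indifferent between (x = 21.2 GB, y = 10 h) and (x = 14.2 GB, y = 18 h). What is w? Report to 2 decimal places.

u(21.2,10) = u(14.2,18) means w·21.2 + (1−w)·10 = w·14.2 + (1−w)·18.
w·(21.2−14.2) = (1−w)·(18−10), i.e. w·7 = (1−w)·8.
The marginal rate of substitution is 8/7, so w = 8/(7+8) = 0.53.

w = 0.53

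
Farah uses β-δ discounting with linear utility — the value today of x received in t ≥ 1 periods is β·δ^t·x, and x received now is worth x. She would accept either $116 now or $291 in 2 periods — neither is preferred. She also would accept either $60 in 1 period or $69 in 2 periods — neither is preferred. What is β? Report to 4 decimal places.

Both payoffs in the second observation are in the future, so β drops out: δ^1·60 = δ^2·69 ⇒ δ = 60/69 = 0.86957.
The first indifference: 116 = β·δ^2·291, so β = 116/(δ^2·291) = 116/(0.75614·291) ≈ 0.5272.

β ≈ 0.5272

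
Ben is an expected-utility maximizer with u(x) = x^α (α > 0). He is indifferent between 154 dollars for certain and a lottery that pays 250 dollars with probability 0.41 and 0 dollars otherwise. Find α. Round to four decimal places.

The lottery's expected utility is 0.41·u(250) + 0.59·u(0) = 0.41·250^α (since u(0) = 0 for α > 0).
Setting u(154) equal to that: 154^α = 0.41·250^α ⇒ (154/250)^α = 0.41.
α = ln(0.41) / ln(154/250) = -0.8915981/-0.4845083 ≈ 1.8402.

α ≈ 1.8402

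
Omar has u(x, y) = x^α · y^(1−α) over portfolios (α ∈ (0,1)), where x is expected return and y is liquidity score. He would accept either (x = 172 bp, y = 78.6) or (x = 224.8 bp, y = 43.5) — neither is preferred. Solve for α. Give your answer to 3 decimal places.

Indifference: 172^α · 78.6^(1−α) = 224.8^α · 43.5^(1−α).
Rearrange to (172/224.8)^α = (43.5/78.6)^(1−α) and take logs: α·-0.267717 = (1−α)·-0.591611.
Thus α·(-0.859328) = -0.591611, so α = -0.591611/-0.859328 ≈ 0.688.

α ≈ 0.688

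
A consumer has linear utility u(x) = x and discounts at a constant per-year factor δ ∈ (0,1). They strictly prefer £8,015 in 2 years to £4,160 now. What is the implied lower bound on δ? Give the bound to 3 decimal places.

Under u(x) = x this choice says 4160 < δ^2·8015.
Hence δ^2 > 4160/8015 = 0.51903, and x ↦ x^(1/2) is increasing on (0,∞).
δ > 0.51903^(1/2) = 0.720.

δ > 0.720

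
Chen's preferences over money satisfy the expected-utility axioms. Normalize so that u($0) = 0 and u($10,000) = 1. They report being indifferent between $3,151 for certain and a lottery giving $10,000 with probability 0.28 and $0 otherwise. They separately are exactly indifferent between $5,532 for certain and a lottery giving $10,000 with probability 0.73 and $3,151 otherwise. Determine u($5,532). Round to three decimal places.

First, u($3,151) = 0.28·u($10,000) + 0.72·u($0) = 0.28.
Chaining: u($5,532) = 0.73·1.00 + 0.27·0.28 = 0.8056.

0.806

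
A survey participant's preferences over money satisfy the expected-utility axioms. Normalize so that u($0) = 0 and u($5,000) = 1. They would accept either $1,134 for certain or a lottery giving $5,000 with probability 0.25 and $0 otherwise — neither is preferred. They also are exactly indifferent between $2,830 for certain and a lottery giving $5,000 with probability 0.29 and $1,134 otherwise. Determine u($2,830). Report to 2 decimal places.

0.47

First, u($1,134) = 0.25·u($5,000) + 0.75·u($0) = 0.25.
The second indifference gives u($2,830) = 0.29·u($5,000) + 0.71·u($1,134) = 0.29·1.00 + 0.71·0.25 = 0.4675.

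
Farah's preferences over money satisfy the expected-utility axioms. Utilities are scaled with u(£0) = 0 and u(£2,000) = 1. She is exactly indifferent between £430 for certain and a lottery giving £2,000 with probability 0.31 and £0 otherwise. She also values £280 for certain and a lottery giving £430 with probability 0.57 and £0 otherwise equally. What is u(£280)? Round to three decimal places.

The first gamble pins u(£430): it must equal 0.31·1 + 0.69·0 = 0.31.
Then u(£280) = 0.57·u(£430) + 0.43·u(£0) = 0.57·0.31 + 0.43·0.00 = 0.1767.

0.177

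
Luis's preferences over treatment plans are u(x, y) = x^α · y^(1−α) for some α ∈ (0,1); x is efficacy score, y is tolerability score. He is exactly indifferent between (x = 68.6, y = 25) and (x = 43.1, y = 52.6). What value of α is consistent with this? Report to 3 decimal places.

Set the two utilities equal: 68.6^α·25^(1−α) = 43.1^α·52.6^(1−α).
Taking logs: α·ln 68.6 + (1−α)·ln 25 = α·ln 43.1 + (1−α)·ln 52.6, i.e. α·0.464770 = (1−α)·0.743840.
Thus α·(1.208610) = 0.743840, so α = 0.743840/1.208610 ≈ 0.615.

α ≈ 0.615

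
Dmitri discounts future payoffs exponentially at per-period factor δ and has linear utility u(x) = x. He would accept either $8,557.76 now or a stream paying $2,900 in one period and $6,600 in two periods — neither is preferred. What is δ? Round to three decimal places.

Present value of the stream is 2900·δ + 6600·δ². Indifference gives 2900δ + 6600δ² = 8557.76.
So 6600δ² + 2900δ − 8557.76 = 0.
δ = (−2900 + √(2900² + 4·6600·8557.76)) / (2·6600) = (−2900 + √234334864.00) / 13200 ≈ 0.940.

δ ≈ 0.940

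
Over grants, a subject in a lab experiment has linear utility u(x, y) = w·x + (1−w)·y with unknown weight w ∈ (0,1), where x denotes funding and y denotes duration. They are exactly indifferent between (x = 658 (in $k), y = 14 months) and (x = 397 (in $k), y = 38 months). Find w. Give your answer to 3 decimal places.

w = 0.084

Indifference: w·658 + (1−w)·14 = w·397 + (1−w)·38.
w·(658−397) = (1−w)·(38−14), i.e. w·261 = (1−w)·24.
The marginal rate of substitution is 24/261, so w = 24/(261+24) = 0.084.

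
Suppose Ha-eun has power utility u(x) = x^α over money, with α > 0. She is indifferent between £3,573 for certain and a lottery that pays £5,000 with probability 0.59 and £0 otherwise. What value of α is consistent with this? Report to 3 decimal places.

EU(lottery) = 0.59·5000^α + 0.41·0 = 0.59·5000^α.
Indifference: 3573^α = 0.59·5000^α, so (3573/5000)^α = 0.59.
α = ln(0.59) / ln(3573/5000) = -0.527633/-0.336032 ≈ 1.570.

α ≈ 1.570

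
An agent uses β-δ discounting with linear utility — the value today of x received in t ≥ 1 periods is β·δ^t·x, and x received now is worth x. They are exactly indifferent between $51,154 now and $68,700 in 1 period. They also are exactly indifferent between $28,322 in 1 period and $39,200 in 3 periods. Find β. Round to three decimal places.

β ≈ 0.876

Both payoffs in the second observation are in the future, so β drops out: δ^1·28322 = δ^3·39200 ⇒ δ^2 = 28322/39200 = 0.72250, so δ = 0.85000.
Substituting δ into 51154 = β·δ·68700: β = 51154/(58395.000) ≈ 0.876.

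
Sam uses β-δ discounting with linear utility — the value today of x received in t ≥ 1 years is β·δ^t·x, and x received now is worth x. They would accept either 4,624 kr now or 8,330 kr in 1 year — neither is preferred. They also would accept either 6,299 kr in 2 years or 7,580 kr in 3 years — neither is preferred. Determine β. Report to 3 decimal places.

β ≈ 0.668

The second indifference involves only future payoffs, so β cancels: β·δ^2·6299 = β·δ^3·7580, giving δ = 6299/7580 = 0.83100.
Substituting δ into 4624 = β·δ·8330: β = 4624/(6922.252) ≈ 0.668.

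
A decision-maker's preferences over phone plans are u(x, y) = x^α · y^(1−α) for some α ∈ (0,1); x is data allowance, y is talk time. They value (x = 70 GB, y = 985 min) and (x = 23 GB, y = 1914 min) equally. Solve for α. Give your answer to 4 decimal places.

Indifference: 70^α · 985^(1−α) = 23^α · 1914^(1−α).
(70/23)^α = (1914/985)^(1−α); take logs: α·ln(70/23) = (1−α)·ln(1914/985), i.e. α·1.1130010 = (1−α)·0.6643089.
Thus α·(1.7773099) = 0.6643089, so α = 0.6643089/1.7773099 ≈ 0.3738.

α ≈ 0.3738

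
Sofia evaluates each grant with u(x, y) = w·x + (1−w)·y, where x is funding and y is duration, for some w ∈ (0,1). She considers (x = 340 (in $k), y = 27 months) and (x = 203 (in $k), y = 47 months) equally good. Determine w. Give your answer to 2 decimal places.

w = 0.13

Indifference: w·340 + (1−w)·27 = w·203 + (1−w)·47.
w·(340−203) = (1−w)·(47−27), i.e. w·137 = (1−w)·20.
Hence w = 20/(137+20) = 20/157 = 0.13.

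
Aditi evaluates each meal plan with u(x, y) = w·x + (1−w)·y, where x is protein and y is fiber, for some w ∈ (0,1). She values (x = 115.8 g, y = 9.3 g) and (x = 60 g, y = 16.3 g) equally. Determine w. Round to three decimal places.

Equating utilities: w·115.8 + (1−w)·9.3 = w·60 + (1−w)·16.3.
Collecting terms: w·55.8 = (1−w)·7.
Hence w = 7/(55.8+7) = 7/62.8 = 0.111.

w = 0.111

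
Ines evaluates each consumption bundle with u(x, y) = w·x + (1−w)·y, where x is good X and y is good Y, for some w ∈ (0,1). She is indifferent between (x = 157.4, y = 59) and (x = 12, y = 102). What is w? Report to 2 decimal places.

w = 0.23

Indifference: w·157.4 + (1−w)·59 = w·12 + (1−w)·102.
Rearranging, 145.4·w − 43·(1−w) = 0.
So w/(1−w) = 43/145.4 = 0.2957, giving w = 43/(145.4+43) = 0.23.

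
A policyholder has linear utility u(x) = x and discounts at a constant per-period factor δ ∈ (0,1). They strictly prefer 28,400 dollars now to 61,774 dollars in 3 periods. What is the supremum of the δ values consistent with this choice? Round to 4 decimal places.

The preference means 28400 > δ^3·61774.
Dividing by 61774: δ^3 < 0.45974. Both sides are positive, so the cube root keeps the direction.
δ < (28400/61774)^(1/3) ≈ 0.7718.

δ < 0.7718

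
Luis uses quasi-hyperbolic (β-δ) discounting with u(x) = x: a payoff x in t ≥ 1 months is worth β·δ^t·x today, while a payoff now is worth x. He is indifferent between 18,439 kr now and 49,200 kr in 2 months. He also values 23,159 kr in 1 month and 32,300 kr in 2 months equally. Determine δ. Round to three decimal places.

δ ≈ 0.717

From the later pair, β·δ^1·23159 = β·δ^2·32300; dividing through, δ = 23159/32300 = 0.71700.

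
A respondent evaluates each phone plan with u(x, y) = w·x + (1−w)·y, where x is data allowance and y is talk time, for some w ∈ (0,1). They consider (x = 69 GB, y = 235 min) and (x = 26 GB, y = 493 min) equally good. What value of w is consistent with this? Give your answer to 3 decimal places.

w = 0.857

u(69,235) = u(26,493) means w·69 + (1−w)·235 = w·26 + (1−w)·493.
Collecting terms: w·43 = (1−w)·258.
The marginal rate of substitution is 258/43, so w = 258/(43+258) = 0.857.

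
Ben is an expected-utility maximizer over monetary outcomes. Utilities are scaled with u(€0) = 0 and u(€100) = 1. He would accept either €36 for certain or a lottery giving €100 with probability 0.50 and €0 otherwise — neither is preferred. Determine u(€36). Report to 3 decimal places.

The indifference gives u(€36) = 0.50·u(€100) + 0.50·u(€0) = 0.50·1 + 0.50·0 = 0.50.

0.500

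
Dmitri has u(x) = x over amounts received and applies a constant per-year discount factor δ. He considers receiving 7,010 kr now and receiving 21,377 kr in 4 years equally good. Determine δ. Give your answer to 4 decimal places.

Equating discounted utilities: u(7010) = δ^4·u(21377) ⇒ δ^4 = u(7010)/u(21377).
With u(x) = x: δ^4 = 7010/21377 = 0.32792.
Hence δ = (0.32792)^(1/4) = 0.756733.

δ ≈ 0.7567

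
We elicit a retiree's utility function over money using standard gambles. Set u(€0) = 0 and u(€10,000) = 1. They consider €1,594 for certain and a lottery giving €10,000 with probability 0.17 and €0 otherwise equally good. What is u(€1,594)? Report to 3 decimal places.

0.170

u(€1,594) equals the lottery's expected utility: 0.17·1 + 0.83·0 = 0.17.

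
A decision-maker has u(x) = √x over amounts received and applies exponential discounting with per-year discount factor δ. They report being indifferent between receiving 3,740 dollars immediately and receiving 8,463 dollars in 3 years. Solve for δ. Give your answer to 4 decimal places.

δ ≈ 0.8728

The payoff in 3 years is discounted by δ^3, so u(3740) = δ^3·u(8463) and δ^3 = u(3740)/u(8463).
With u(x) = √x: δ^3 = √3740/√8463 = √(3740/8463) = 0.66477.
Taking the cube root: δ = 0.66477^(1/3) ≈ 0.8728.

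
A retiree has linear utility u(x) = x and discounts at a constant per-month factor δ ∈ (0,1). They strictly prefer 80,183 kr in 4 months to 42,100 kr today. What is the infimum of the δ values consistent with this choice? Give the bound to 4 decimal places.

The preference means 42100 < δ^4·80183.
So δ^4 > 42100/80183 = 0.52505; taking the 4th root of both positive sides preserves the inequality.
δ > (42100/80183)^(1/4) ≈ 0.8512.

δ > 0.8512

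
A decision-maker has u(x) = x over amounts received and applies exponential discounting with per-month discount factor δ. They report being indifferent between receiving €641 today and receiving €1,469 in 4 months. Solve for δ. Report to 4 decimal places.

δ ≈ 0.8128

Equating discounted utilities: u(641) = δ^4·u(1469) ⇒ δ^4 = u(641)/u(1469).
With u(x) = x: δ^4 = 641/1469 = 0.43635.
So δ = 0.43635^(1/4) ≈ 0.8128.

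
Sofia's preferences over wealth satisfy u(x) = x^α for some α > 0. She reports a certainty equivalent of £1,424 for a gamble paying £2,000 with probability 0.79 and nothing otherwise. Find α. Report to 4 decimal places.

EU(lottery) = 0.79·2000^α + 0.21·0 = 0.79·2000^α.
Setting u(1424) equal to that: 1424^α = 0.79·2000^α ⇒ (1424/2000)^α = 0.79.
α = ln(0.79) / ln(1424/2000) = -0.2357223/-0.3396774 ≈ 0.6940.

α ≈ 0.6940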